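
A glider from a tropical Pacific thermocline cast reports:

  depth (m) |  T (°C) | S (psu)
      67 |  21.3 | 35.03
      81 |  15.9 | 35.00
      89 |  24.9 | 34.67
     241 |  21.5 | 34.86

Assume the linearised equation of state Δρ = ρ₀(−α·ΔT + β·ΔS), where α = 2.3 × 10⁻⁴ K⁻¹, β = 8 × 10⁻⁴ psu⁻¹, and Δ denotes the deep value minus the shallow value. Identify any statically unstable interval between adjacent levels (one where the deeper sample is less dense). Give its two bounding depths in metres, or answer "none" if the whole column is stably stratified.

Evaluate Δρ/ρ₀ = −αΔT + βΔS across each adjacent pair:
  67–81 m: −αΔT+βΔS = −(2.3 × 10⁻⁴)(-5.4)+(8 × 10⁻⁴)(-0.03) = 1.2 × 10⁻³ → stable
  81–89 m: −αΔT+βΔS = −(2.3 × 10⁻⁴)(+9.0)+(8 × 10⁻⁴)(-0.33) = -2.3 × 10⁻³ → UNSTABLE
  89–241 m: −αΔT+βΔS = −(2.3 × 10⁻⁴)(-3.4)+(8 × 10⁻⁴)(+0.19) = 9.3 × 10⁻⁴ → stable
The 81–89 m interval has Δρ < 0: lighter water underlies denser water.

81–89 m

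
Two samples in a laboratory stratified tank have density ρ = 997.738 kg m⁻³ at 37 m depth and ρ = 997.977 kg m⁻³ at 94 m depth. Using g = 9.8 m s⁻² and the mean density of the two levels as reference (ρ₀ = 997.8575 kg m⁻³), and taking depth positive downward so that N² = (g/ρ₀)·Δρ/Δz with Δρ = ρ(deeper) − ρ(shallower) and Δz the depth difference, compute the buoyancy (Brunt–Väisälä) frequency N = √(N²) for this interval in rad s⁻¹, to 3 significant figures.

Δρ = 997.977 − 997.738 = 0.239 kg m⁻³ over Δz = 94 − 37 = 57 m.
N² = (9.8/997.8575) × (0.239/57) = 4.1179 × 10⁻⁵ s⁻².
N = √(4.1179 × 10⁻⁵) = 6.4171 × 10⁻³ rad s⁻¹ ≈ 6.42 × 10⁻³ rad s⁻¹.
N² > 0, so the interval is statically stable.

6.42 × 10⁻³ rad s⁻¹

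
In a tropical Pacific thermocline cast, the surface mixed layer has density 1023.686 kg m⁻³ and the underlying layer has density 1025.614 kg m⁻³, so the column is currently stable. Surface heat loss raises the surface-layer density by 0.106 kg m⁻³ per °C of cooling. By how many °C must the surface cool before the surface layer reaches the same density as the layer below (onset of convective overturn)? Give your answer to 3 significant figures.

18.2 °C

Density deficit of the surface layer: 1025.614 − 1023.686 = 1.928 kg m⁻³.
Required change = 1.928 / 0.106 = 18.2 °C.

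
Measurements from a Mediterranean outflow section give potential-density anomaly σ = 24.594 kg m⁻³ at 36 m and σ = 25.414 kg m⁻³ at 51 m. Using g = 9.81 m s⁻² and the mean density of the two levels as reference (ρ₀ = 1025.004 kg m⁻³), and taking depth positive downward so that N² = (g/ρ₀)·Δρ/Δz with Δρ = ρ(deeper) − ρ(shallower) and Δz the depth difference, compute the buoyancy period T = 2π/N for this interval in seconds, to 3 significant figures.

275 s

Δρ = 1025.414 − 1024.594 = 0.820 kg m⁻³ over Δz = 51 − 36 = 15 m.
N² = (9.81/1025.004) × (0.820/15) = 5.2320 × 10⁻⁴ s⁻².
N = √(5.2320 × 10⁻⁴) = 0.022874 rad s⁻¹, so T = 2π/N = 274.69 s ≈ 275 s.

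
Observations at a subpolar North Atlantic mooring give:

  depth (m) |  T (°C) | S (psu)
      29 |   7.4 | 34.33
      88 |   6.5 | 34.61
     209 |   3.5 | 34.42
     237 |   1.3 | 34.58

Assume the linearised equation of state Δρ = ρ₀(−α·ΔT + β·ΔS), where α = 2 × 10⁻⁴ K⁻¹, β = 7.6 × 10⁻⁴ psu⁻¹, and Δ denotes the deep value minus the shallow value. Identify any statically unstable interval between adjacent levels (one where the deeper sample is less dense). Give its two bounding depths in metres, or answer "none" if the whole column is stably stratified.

none

Evaluate Δρ/ρ₀ = −αΔT + βΔS across each adjacent pair:
  29–88 m: −αΔT+βΔS = −(2 × 10⁻⁴)(-0.9)+(7.6 × 10⁻⁴)(+0.28) = 3.9 × 10⁻⁴ → stable
  88–209 m: −αΔT+βΔS = −(2 × 10⁻⁴)(-3.0)+(7.6 × 10⁻⁴)(-0.19) = 4.6 × 10⁻⁴ → stable
  209–237 m: −αΔT+βΔS = −(2 × 10⁻⁴)(-2.2)+(7.6 × 10⁻⁴)(+0.16) = 5.6 × 10⁻⁴ → stable
Every interval has Δρ > 0: the column is stably stratified throughout.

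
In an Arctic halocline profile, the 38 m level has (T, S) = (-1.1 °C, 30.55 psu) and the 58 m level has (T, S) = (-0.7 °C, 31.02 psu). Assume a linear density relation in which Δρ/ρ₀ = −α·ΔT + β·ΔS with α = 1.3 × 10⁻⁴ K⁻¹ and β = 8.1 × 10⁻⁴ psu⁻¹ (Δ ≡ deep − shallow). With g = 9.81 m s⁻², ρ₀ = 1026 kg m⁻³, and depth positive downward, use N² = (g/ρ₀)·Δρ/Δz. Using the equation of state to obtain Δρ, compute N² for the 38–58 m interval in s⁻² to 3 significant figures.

1.61 × 10⁻⁴ s⁻²

ΔT = +0.4 K, ΔS = +0.47 psu (deep − shallow).
Δρ/ρ₀ = −αΔT + βΔS = -5.20 × 10⁻⁵ + 3.807 × 10⁻⁴ = 3.287 × 10⁻⁴, so Δρ ≈ 0.3372 kg m⁻³.
N² = (g/ρ₀)·Δρ/Δz = g·(Δρ/ρ₀)/Δz = 9.81 × 3.287 × 10⁻⁴ / 20 = 1.6123 × 10⁻⁴ s⁻² ≈ 1.61 × 10⁻⁴ s⁻².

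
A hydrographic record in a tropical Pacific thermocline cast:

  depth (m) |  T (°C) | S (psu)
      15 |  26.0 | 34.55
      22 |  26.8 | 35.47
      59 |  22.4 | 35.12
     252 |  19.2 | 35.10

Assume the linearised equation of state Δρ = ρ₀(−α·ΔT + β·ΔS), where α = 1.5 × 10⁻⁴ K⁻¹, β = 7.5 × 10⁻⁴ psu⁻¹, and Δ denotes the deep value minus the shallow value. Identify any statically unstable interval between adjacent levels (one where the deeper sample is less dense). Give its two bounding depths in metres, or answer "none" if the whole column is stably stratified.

none

Evaluate Δρ/ρ₀ = −αΔT + βΔS across each adjacent pair:
  15–22 m: −αΔT+βΔS = −(1.5 × 10⁻⁴)(+0.8)+(7.5 × 10⁻⁴)(+0.92) = 5.7 × 10⁻⁴ → stable
  22–59 m: −αΔT+βΔS = −(1.5 × 10⁻⁴)(-4.4)+(7.5 × 10⁻⁴)(-0.35) = 4.0 × 10⁻⁴ → stable
  59–252 m: −αΔT+βΔS = −(1.5 × 10⁻⁴)(-3.2)+(7.5 × 10⁻⁴)(-0.02) = 4.6 × 10⁻⁴ → stable
Every interval has Δρ > 0: the column is stably stratified throughout.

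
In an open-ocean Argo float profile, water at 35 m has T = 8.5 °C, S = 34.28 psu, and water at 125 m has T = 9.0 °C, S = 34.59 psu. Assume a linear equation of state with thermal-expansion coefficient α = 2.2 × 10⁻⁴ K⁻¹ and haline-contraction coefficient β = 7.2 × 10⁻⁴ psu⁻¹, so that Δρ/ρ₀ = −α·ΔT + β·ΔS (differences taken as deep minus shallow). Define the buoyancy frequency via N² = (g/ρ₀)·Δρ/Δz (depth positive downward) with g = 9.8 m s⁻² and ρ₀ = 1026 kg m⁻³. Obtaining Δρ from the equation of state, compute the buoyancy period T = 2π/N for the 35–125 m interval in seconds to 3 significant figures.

ΔT = +0.5 K, ΔS = +0.31 psu (deep − shallow).
Δρ/ρ₀ = −αΔT + βΔS = -1.10 × 10⁻⁴ + 2.232 × 10⁻⁴ = 1.132 × 10⁻⁴, so Δρ ≈ 0.1161 kg m⁻³.
N² = (g/ρ₀)·Δρ/Δz = g·(Δρ/ρ₀)/Δz = 9.8 × 1.132 × 10⁻⁴ / 90 = 1.2326 × 10⁻⁵ s⁻².
N = √(1.2326 × 10⁻⁵) = 3.5108 × 10⁻³ rad s⁻¹ → T = 2π/N = 1.7897 × 10³ s ≈ 1.79 × 10³ s.

1.79 × 10³ s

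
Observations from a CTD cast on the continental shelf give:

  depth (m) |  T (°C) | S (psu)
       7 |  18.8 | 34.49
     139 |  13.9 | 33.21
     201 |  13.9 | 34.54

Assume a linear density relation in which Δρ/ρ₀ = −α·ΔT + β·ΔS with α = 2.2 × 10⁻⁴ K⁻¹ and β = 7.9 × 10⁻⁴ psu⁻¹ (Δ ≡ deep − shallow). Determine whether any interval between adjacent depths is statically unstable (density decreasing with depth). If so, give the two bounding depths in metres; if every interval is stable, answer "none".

Evaluate Δρ/ρ₀ = −αΔT + βΔS across each adjacent pair:
  7–139 m: −αΔT+βΔS = −(2.2 × 10⁻⁴)(-4.9)+(7.9 × 10⁻⁴)(-1.28) = 6.7 × 10⁻⁵ → stable
  139–201 m: −αΔT+βΔS = −(2.2 × 10⁻⁴)(+0.0)+(7.9 × 10⁻⁴)(+1.33) = 1.1 × 10⁻³ → stable
Every interval has Δρ > 0: the column is stably stratified throughout.

none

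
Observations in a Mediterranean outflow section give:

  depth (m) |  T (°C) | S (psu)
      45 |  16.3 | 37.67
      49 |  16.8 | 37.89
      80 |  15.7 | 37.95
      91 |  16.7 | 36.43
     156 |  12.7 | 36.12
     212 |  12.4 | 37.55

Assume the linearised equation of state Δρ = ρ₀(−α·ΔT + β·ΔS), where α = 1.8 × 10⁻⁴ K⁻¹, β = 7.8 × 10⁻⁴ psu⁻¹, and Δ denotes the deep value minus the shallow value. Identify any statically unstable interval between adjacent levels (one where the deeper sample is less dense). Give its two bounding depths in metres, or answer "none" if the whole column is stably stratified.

Evaluate Δρ/ρ₀ = −αΔT + βΔS across each adjacent pair:
  45–49 m: −αΔT+βΔS = −(1.8 × 10⁻⁴)(+0.5)+(7.8 × 10⁻⁴)(+0.22) = 8.2 × 10⁻⁵ → stable
  49–80 m: −αΔT+βΔS = −(1.8 × 10⁻⁴)(-1.1)+(7.8 × 10⁻⁴)(+0.06) = 2.4 × 10⁻⁴ → stable
  80–91 m: −αΔT+βΔS = −(1.8 × 10⁻⁴)(+1.0)+(7.8 × 10⁻⁴)(-1.52) = -1.4 × 10⁻³ → UNSTABLE
  91–156 m: −αΔT+βΔS = −(1.8 × 10⁻⁴)(-4.0)+(7.8 × 10⁻⁴)(-0.31) = 4.8 × 10⁻⁴ → stable
  156–212 m: −αΔT+βΔS = −(1.8 × 10⁻⁴)(-0.3)+(7.8 × 10⁻⁴)(+1.43) = 1.2 × 10⁻³ → stable
The 80–91 m interval has Δρ < 0: lighter water underlies denser water.

80–91 m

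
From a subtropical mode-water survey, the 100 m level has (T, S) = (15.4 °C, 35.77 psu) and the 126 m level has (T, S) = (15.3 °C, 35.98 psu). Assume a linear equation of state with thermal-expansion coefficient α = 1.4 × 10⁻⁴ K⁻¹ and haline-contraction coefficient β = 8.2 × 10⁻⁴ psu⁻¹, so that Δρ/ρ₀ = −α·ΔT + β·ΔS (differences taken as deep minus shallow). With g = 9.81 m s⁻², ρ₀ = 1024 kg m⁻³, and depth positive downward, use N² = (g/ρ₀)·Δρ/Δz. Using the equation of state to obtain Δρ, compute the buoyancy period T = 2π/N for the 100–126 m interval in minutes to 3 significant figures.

ΔT = -0.1 K, ΔS = +0.21 psu (deep − shallow).
Δρ/ρ₀ = −αΔT + βΔS = 1.40 × 10⁻⁵ + 1.722 × 10⁻⁴ = 1.862 × 10⁻⁴, so Δρ ≈ 0.1907 kg m⁻³.
N² = (g/ρ₀)·Δρ/Δz = g·(Δρ/ρ₀)/Δz = 9.81 × 1.862 × 10⁻⁴ / 26 = 7.0255 × 10⁻⁵ s⁻².
N = √(7.0255 × 10⁻⁵) = 8.3818 × 10⁻³ rad s⁻¹ → T = 2π/N = 749.62 s = 12.494 min ≈ 12.5 min.

12.5 min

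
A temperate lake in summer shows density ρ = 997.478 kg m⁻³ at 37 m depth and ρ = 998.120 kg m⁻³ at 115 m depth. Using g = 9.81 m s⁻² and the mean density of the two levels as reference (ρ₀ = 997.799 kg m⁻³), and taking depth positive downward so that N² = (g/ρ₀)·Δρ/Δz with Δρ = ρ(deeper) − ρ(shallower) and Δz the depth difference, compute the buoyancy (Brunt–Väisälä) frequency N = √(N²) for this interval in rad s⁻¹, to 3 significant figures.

9.00 × 10⁻³ rad s⁻¹

Δρ = 998.120 − 997.478 = 0.642 kg m⁻³ over Δz = 115 − 37 = 78 m.
N² = (9.81/997.799) × (0.642/78) = 8.0922 × 10⁻⁵ s⁻².
N = √(8.0922 × 10⁻⁵) = 8.9957 × 10⁻³ rad s⁻¹ ≈ 9.00 × 10⁻³ rad s⁻¹.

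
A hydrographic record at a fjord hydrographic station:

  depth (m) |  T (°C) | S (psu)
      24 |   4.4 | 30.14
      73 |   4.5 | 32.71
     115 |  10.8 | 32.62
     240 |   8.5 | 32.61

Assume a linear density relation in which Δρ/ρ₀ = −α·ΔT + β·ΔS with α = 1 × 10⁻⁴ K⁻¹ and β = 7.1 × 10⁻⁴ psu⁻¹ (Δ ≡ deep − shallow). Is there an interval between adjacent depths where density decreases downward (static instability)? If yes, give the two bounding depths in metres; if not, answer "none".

Evaluate Δρ/ρ₀ = −αΔT + βΔS across each adjacent pair:
  24–73 m: −αΔT+βΔS = −(1 × 10⁻⁴)(+0.1)+(7.1 × 10⁻⁴)(+2.57) = 1.8 × 10⁻³ → stable
  73–115 m: −αΔT+βΔS = −(1 × 10⁻⁴)(+6.3)+(7.1 × 10⁻⁴)(-0.09) = -6.9 × 10⁻⁴ → UNSTABLE
  115–240 m: −αΔT+βΔS = −(1 × 10⁻⁴)(-2.3)+(7.1 × 10⁻⁴)(-0.01) = 2.2 × 10⁻⁴ → stable
The 73–115 m interval has Δρ < 0: lighter water underlies denser water.

73–115 m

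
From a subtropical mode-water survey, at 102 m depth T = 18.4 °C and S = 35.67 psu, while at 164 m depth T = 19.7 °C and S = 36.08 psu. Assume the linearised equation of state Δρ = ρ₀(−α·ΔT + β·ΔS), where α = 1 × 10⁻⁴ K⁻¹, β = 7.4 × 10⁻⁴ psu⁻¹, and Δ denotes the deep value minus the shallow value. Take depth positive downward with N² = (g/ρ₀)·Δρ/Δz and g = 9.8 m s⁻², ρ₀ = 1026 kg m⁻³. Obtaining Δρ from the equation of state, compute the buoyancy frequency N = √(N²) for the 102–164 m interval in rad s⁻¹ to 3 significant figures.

5.24 × 10⁻³ rad s⁻¹

ΔT = +1.3 K, ΔS = +0.41 psu (deep − shallow).
Δρ/ρ₀ = −αΔT + βΔS = -1.30 × 10⁻⁴ + 3.034 × 10⁻⁴ = 1.734 × 10⁻⁴, so Δρ ≈ 0.1779 kg m⁻³.
N² = (g/ρ₀)·Δρ/Δz = g·(Δρ/ρ₀)/Δz = 9.8 × 1.734 × 10⁻⁴ / 62 = 2.7408 × 10⁻⁵ s⁻².
N = √(2.7408 × 10⁻⁵) = 5.2353 × 10⁻³ rad s⁻¹ ≈ 5.24 × 10⁻³ rad s⁻¹.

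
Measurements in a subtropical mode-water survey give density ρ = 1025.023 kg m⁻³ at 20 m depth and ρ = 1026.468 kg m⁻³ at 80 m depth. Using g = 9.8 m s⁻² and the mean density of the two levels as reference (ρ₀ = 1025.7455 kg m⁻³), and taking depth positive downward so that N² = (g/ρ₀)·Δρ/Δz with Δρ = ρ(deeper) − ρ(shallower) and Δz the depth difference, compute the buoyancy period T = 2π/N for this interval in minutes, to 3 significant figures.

6.90 min

Δρ = 1026.468 − 1025.023 = 1.445 kg m⁻³ over Δz = 80 − 20 = 60 m.
N² = (9.8/1025.7455) × (1.445/60) = 2.3009 × 10⁻⁴ s⁻².
N = √(2.3009 × 10⁻⁴) = 0.015169 rad s⁻¹, so T = 2π/N = 414.21 s = 6.9035 min ≈ 6.90 min.
Since Δρ > 0 the layer is stably stratified.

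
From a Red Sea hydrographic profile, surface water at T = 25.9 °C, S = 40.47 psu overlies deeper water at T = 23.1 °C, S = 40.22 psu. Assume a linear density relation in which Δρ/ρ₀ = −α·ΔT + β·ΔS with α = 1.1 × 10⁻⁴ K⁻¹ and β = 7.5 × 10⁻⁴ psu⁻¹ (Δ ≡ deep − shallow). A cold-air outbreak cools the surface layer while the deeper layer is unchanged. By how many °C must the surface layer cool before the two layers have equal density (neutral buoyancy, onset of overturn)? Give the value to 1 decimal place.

Neutral buoyancy requires Δρ = 0, i.e. −α(T_deep − T_surf′) + β(S_deep − S_surf) = 0.
T_surf′ = T_deep − (β/α)·ΔS = 23.1 − (7.5 × 10⁻⁴/1.1 × 10⁻⁴)·(-0.25) = 24.805 °C.
Cooling required: 25.9 − (24.805) = 1.095 °C.

1.1 °C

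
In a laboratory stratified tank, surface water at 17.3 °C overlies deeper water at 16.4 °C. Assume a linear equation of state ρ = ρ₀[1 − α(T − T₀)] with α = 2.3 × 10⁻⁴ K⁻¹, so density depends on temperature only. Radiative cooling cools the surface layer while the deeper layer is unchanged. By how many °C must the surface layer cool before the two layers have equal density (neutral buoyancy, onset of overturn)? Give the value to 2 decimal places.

With temperature the only control, equal density requires T_surf′ = T_deep.
T_surf′ = 16.4 °C.
Cooling required: 17.3 − 16.4 = 0.90 °C.

0.90 °C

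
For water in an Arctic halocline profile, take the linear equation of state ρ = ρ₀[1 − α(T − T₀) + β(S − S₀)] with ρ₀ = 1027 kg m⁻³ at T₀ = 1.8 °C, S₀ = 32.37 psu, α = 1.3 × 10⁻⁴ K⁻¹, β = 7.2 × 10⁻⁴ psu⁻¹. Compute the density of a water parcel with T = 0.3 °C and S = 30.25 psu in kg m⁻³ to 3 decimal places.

T − T₀ = -1.5 K, S − S₀ = -2.12 psu.
Bracket = 1 − α·(-1.5) + β·(-2.12) = 1 + (-1.3314 × 10⁻³) = 0.9986686.
ρ = 1027 × 0.9986686 = 1025.633 kg m⁻³.

1025.633 kg m⁻³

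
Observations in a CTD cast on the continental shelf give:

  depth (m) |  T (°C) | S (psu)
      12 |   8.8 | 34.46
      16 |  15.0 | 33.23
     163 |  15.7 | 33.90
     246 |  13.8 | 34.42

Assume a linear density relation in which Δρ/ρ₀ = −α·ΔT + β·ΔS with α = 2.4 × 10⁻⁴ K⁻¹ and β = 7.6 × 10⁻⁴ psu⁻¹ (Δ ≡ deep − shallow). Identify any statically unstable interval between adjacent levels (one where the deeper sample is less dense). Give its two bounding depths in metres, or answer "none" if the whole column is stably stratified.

Evaluate Δρ/ρ₀ = −αΔT + βΔS across each adjacent pair:
  12–16 m: −αΔT+βΔS = −(2.4 × 10⁻⁴)(+6.2)+(7.6 × 10⁻⁴)(-1.23) = -2.4 × 10⁻³ → UNSTABLE
  16–163 m: −αΔT+βΔS = −(2.4 × 10⁻⁴)(+0.7)+(7.6 × 10⁻⁴)(+0.67) = 3.4 × 10⁻⁴ → stable
  163–246 m: −αΔT+βΔS = −(2.4 × 10⁻⁴)(-1.9)+(7.6 × 10⁻⁴)(+0.52) = 8.5 × 10⁻⁴ → stable
The 12–16 m interval has Δρ < 0: lighter water underlies denser water.

12–16 m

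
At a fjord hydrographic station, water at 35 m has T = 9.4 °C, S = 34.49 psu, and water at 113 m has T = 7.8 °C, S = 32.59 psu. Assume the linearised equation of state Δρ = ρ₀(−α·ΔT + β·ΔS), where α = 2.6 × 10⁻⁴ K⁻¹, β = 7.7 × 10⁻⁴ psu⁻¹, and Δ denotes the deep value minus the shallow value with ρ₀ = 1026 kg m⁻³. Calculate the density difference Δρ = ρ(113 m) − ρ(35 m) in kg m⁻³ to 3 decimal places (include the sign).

-1.074 kg m⁻³

ΔT = -1.6 K, ΔS = -1.90 psu (deep − shallow).
Δρ/ρ₀ = −(2.6 × 10⁻⁴)(-1.6) + (7.7 × 10⁻⁴)(-1.90) = -1.047 × 10⁻³.
Δρ = 1026 × (-1.047 × 10⁻³) = -1.074 kg m⁻³.
Negative Δρ: lighter below, statically unstable.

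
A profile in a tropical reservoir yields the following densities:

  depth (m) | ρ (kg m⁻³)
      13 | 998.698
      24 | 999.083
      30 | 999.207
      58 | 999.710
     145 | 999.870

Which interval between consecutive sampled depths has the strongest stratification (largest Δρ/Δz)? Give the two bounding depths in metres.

13–24 m

Compute the density gradient over each adjacent pair:
  13–24 m: Δρ/Δz = 0.385/11 = 0.035 kg m⁻⁴
  24–30 m: Δρ/Δz = 0.124/6 = 0.021 kg m⁻⁴
  30–58 m: Δρ/Δz = 0.503/28 = 0.018 kg m⁻⁴
  58–145 m: Δρ/Δz = 0.160/87 = 1.8 × 10⁻³ kg m⁻⁴
The largest gradient is in the 13–24 m interval — the pycnocline.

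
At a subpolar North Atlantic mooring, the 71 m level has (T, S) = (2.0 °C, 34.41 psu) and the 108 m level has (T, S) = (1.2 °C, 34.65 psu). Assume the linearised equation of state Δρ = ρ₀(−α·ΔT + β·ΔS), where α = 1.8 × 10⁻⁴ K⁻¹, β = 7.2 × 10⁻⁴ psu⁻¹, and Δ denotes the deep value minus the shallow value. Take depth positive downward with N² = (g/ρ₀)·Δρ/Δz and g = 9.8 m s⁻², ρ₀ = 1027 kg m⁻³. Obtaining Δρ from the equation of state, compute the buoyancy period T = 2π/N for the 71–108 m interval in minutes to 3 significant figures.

ΔT = -0.8 K, ΔS = +0.24 psu (deep − shallow).
Δρ/ρ₀ = −αΔT + βΔS = 1.44 × 10⁻⁴ + 1.728 × 10⁻⁴ = 3.168 × 10⁻⁴, so Δρ ≈ 0.3254 kg m⁻³.
N² = (g/ρ₀)·Δρ/Δz = g·(Δρ/ρ₀)/Δz = 9.8 × 3.168 × 10⁻⁴ / 37 = 8.3909 × 10⁻⁵ s⁻².
N = √(8.3909 × 10⁻⁵) = 9.1602 × 10⁻³ rad s⁻¹ → T = 2π/N = 685.92 s = 11.432 min ≈ 11.4 min.

11.4 min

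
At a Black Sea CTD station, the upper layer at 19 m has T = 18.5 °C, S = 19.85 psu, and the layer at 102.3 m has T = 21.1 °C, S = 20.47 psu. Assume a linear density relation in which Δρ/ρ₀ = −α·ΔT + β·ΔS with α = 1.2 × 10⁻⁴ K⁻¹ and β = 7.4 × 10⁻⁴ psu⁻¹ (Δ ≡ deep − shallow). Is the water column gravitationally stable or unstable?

stable

ΔT = 21.1 − 18.5 = +2.6 K and ΔS = 20.47 − 19.85 = +0.62 psu (deep − shallow).
−αΔT = -3.12 × 10⁻⁴; βΔS = 4.588 × 10⁻⁴; sum Δρ/ρ₀ = 1.468 × 10⁻⁴.
Δρ/ρ₀ > 0, so Δρ > 0: deeper water is denser → statically stable.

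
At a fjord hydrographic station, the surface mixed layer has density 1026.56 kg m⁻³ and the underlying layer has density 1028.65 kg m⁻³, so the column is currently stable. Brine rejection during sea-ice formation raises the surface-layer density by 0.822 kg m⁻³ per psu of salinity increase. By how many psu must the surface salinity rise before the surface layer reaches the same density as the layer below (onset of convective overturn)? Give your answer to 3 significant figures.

Density deficit of the surface layer: 1028.65 − 1026.56 = 2.09 kg m⁻³.
Required change = 2.09 / 0.822 = 2.54 psu.

2.54 psu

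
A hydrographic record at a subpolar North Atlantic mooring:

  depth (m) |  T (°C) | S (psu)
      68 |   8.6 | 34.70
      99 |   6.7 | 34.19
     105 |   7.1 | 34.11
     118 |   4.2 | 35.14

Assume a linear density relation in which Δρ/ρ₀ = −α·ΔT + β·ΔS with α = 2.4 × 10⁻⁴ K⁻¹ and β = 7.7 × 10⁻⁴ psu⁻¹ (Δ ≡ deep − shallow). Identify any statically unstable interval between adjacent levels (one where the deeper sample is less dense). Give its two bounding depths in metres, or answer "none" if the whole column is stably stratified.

Evaluate Δρ/ρ₀ = −αΔT + βΔS across each adjacent pair:
  68–99 m: −αΔT+βΔS = −(2.4 × 10⁻⁴)(-1.9)+(7.7 × 10⁻⁴)(-0.51) = 6.3 × 10⁻⁵ → stable
  99–105 m: −αΔT+βΔS = −(2.4 × 10⁻⁴)(+0.4)+(7.7 × 10⁻⁴)(-0.08) = -1.6 × 10⁻⁴ → UNSTABLE
  105–118 m: −αΔT+βΔS = −(2.4 × 10⁻⁴)(-2.9)+(7.7 × 10⁻⁴)(+1.03) = 1.5 × 10⁻³ → stable
The 99–105 m interval has Δρ < 0: lighter water underlies denser water.

99–105 m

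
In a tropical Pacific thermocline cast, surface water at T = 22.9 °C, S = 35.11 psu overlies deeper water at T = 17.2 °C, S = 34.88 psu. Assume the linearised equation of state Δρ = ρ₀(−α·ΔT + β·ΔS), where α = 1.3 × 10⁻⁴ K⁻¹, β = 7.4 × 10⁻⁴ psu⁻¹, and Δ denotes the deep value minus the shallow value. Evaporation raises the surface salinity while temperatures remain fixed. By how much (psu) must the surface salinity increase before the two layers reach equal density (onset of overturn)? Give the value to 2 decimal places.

Neutral buoyancy requires −α(T_deep − T_surf) + β(S_deep − S_surf′) = 0.
S_surf′ = S_deep − (α/β)·ΔT = 34.88 − (1.3 × 10⁻⁴/7.4 × 10⁻⁴)·(-5.7) = 35.8814 psu.
Increase required: 35.8814 − 35.11 = 0.7714 psu.

0.77 psu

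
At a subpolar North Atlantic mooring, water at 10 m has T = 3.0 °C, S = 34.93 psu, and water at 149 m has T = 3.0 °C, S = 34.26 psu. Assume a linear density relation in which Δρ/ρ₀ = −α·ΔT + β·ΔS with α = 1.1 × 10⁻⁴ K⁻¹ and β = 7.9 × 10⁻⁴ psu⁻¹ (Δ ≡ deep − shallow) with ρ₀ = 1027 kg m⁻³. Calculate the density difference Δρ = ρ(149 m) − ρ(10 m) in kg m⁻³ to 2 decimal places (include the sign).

-0.54 kg m⁻³

ΔT = +0.0 K, ΔS = -0.67 psu (deep − shallow).
Δρ/ρ₀ = −(1.1 × 10⁻⁴)(+0.0) + (7.9 × 10⁻⁴)(-0.67) = -5.293 × 10⁻⁴.
Δρ = 1027 × (-5.293 × 10⁻⁴) = -0.54 kg m⁻³.
Negative Δρ: lighter below, statically unstable.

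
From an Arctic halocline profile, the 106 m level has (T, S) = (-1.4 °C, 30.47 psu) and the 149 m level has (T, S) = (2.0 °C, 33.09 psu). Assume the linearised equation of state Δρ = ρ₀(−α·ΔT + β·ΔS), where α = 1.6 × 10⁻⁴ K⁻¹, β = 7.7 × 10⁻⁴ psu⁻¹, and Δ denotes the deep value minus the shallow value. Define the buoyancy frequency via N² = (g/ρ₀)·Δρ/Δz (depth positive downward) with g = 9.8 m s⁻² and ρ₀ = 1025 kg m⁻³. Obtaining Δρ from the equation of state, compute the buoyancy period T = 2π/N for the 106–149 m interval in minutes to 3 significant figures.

ΔT = +3.4 K, ΔS = +2.62 psu (deep − shallow).
Δρ/ρ₀ = −αΔT + βΔS = -5.44 × 10⁻⁴ + 2.0174 × 10⁻³ = 1.4734 × 10⁻³, so Δρ ≈ 1.510 kg m⁻³.
N² = (g/ρ₀)·Δρ/Δz = g·(Δρ/ρ₀)/Δz = 9.8 × 1.4734 × 10⁻³ / 43 = 3.3580 × 10⁻⁴ s⁻².
N = √(3.3580 × 10⁻⁴) = 0.018325 rad s⁻¹ → T = 2π/N = 342.88 s = 5.7147 min ≈ 5.71 min.

5.71 min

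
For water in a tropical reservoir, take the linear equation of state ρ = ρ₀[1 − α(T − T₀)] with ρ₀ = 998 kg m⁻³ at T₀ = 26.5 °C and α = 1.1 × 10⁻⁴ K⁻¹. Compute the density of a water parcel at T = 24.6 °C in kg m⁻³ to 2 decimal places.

998.21 kg m⁻³

T − T₀ = -1.9 K.
Bracket = 1 − α·(-1.9) = 1 + (2.09 × 10⁻⁴) = 1.0002090.
ρ = 998 × 1.0002090 = 998.21 kg m⁻³.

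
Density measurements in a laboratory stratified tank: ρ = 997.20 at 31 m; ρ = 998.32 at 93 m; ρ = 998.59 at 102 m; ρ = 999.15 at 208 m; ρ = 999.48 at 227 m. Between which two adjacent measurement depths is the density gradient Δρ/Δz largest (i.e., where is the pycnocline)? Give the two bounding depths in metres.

Compute the density gradient over each adjacent pair:
  31–93 m: Δρ/Δz = 1.12/62 = 0.018 kg m⁻⁴
  93–102 m: Δρ/Δz = 0.27/9 = 0.030 kg m⁻⁴
  102–208 m: Δρ/Δz = 0.56/106 = 5.3 × 10⁻³ kg m⁻⁴
  208–227 m: Δρ/Δz = 0.33/19 = 0.017 kg m⁻⁴
The largest gradient is in the 93–102 m interval — the pycnocline.

93–102 m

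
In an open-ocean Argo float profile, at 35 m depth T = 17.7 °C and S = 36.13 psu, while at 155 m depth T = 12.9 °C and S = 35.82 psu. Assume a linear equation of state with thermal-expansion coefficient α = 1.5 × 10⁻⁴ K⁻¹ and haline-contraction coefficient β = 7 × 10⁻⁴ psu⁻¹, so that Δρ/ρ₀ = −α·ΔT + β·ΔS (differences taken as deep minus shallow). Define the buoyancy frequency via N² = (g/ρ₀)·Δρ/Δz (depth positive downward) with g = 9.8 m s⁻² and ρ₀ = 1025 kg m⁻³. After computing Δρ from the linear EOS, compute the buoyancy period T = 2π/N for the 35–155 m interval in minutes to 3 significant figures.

16.3 min

ΔT = -4.8 K, ΔS = -0.31 psu (deep − shallow).
Δρ/ρ₀ = −αΔT + βΔS = 7.20 × 10⁻⁴ − 2.17 × 10⁻⁴ = 5.03 × 10⁻⁴, so Δρ ≈ 0.5156 kg m⁻³.
N² = (g/ρ₀)·Δρ/Δz = g·(Δρ/ρ₀)/Δz = 9.8 × 5.03 × 10⁻⁴ / 120 = 4.1078 × 10⁻⁵ s⁻².
N = √(4.1078 × 10⁻⁵) = 6.4092 × 10⁻³ rad s⁻¹ → T = 2π/N = 980.34 s = 16.339 min ≈ 16.3 min.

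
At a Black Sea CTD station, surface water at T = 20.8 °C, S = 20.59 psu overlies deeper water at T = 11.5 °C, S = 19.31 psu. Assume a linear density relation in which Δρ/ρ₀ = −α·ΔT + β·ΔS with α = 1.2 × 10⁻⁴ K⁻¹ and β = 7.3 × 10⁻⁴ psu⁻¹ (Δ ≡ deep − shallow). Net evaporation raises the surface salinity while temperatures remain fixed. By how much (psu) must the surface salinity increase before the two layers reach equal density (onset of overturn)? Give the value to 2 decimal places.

Neutral buoyancy requires −α(T_deep − T_surf) + β(S_deep − S_surf′) = 0.
S_surf′ = S_deep − (α/β)·ΔT = 19.31 − (1.2 × 10⁻⁴/7.3 × 10⁻⁴)·(-9.3) = 20.8388 psu.
Increase required: 20.8388 − 20.59 = 0.2488 psu.

0.25 psu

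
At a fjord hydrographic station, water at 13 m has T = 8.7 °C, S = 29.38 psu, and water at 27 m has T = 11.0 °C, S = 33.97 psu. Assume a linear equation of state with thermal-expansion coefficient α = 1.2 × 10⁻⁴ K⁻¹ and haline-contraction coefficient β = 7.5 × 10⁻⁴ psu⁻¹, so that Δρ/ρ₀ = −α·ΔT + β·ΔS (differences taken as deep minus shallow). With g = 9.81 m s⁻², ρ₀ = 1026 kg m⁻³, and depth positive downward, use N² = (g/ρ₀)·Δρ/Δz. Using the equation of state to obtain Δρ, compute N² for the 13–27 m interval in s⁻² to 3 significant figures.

ΔT = +2.3 K, ΔS = +4.59 psu (deep − shallow).
Δρ/ρ₀ = −αΔT + βΔS = -2.76 × 10⁻⁴ + 3.4425 × 10⁻³ = 3.1665 × 10⁻³, so Δρ ≈ 3.249 kg m⁻³.
N² = (g/ρ₀)·Δρ/Δz = g·(Δρ/ρ₀)/Δz = 9.81 × 3.1665 × 10⁻³ / 14 = 2.2188 × 10⁻³ s⁻² ≈ 2.22 × 10⁻³ s⁻².

2.22 × 10⁻³ s⁻²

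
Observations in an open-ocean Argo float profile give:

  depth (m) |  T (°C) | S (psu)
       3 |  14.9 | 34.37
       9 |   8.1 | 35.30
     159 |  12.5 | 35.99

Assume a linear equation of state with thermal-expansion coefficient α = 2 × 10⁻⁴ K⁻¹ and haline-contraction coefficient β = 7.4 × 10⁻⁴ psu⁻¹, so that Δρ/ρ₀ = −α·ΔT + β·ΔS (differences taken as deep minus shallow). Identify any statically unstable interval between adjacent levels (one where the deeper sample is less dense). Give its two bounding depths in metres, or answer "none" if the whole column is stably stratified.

Evaluate Δρ/ρ₀ = −αΔT + βΔS across each adjacent pair:
  3–9 m: −αΔT+βΔS = −(2 × 10⁻⁴)(-6.8)+(7.4 × 10⁻⁴)(+0.93) = 2.0 × 10⁻³ → stable
  9–159 m: −αΔT+βΔS = −(2 × 10⁻⁴)(+4.4)+(7.4 × 10⁻⁴)(+0.69) = -3.7 × 10⁻⁴ → UNSTABLE
The 9–159 m interval has Δρ < 0: lighter water underlies denser water.

9–159 m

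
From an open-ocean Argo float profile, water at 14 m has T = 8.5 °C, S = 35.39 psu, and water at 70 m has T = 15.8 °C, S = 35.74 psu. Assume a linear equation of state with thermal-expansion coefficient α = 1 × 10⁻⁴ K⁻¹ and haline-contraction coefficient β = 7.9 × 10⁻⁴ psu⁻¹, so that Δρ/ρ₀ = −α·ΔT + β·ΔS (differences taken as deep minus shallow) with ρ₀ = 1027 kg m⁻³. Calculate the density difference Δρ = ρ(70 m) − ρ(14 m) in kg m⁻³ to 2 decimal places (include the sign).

ΔT = +7.3 K, ΔS = +0.35 psu (deep − shallow).
Δρ/ρ₀ = −(1 × 10⁻⁴)(+7.3) + (7.9 × 10⁻⁴)(+0.35) = -4.535 × 10⁻⁴.
Δρ = 1027 × (-4.535 × 10⁻⁴) = -0.47 kg m⁻³.
Negative Δρ: lighter below, statically unstable.

-0.47 kg m⁻³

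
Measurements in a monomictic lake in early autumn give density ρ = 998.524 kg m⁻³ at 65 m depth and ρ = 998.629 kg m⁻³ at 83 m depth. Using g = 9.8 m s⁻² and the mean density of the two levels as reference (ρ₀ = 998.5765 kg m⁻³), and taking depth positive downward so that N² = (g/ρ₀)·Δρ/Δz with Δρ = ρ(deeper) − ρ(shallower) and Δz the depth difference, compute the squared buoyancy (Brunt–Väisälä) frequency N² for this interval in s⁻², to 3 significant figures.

5.72 × 10⁻⁵ s⁻²

Δρ = 998.629 − 998.524 = 0.105 kg m⁻³ over Δz = 83 − 65 = 18 m.
N² = (9.8/998.5765) × (0.105/18) = 5.7248 × 10⁻⁵ s⁻² ≈ 5.72 × 10⁻⁵ s⁻².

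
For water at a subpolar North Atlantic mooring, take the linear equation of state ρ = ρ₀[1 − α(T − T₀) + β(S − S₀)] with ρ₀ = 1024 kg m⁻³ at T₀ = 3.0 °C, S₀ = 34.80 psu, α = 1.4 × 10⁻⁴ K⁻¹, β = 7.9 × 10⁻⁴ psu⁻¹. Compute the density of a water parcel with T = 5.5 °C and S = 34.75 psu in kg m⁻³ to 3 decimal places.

1023.601 kg m⁻³

T − T₀ = +2.5 K, S − S₀ = -0.05 psu.
Bracket = 1 − α·(+2.5) + β·(-0.05) = 1 + (-3.895 × 10⁻⁴) = 0.9996105.
ρ = 1024 × 0.9996105 = 1023.601 kg m⁻³.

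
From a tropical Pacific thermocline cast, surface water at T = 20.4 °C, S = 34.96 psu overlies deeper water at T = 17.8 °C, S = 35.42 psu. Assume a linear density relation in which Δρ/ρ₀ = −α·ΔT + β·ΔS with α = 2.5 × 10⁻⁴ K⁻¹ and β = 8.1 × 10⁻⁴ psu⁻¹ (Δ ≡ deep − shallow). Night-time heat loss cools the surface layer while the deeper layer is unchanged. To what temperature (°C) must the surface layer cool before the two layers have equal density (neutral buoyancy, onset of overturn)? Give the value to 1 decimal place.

16.3 °C

Neutral buoyancy requires Δρ = 0, i.e. −α(T_deep − T_surf′) + β(S_deep − S_surf) = 0.
T_surf′ = T_deep − (β/α)·ΔS = 17.8 − (8.1 × 10⁻⁴/2.5 × 10⁻⁴)·(+0.46) = 16.310 °C.
Cooling required: 20.4 − (16.310) = 4.090 °C.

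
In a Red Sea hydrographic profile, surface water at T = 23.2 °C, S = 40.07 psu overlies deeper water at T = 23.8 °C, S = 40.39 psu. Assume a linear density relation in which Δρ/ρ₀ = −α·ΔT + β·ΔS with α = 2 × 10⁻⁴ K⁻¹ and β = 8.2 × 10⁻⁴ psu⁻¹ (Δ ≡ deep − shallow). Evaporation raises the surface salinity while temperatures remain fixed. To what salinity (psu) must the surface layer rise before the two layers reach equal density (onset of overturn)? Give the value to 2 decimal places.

Neutral buoyancy requires −α(T_deep − T_surf) + β(S_deep − S_surf′) = 0.
S_surf′ = S_deep − (α/β)·ΔT = 40.39 − (2 × 10⁻⁴/8.2 × 10⁻⁴)·(+0.6) = 40.2437 psu.
Increase required: 40.2437 − 40.07 = 0.1737 psu.

40.24 psu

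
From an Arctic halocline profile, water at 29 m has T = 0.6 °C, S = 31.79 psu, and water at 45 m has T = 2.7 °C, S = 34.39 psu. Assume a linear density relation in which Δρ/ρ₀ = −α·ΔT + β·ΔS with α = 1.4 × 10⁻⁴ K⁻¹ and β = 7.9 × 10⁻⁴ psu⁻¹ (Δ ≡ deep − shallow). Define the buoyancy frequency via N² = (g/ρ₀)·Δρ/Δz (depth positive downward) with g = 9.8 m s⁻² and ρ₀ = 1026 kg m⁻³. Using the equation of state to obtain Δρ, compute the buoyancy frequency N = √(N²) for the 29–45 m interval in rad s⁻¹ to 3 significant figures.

0.0328 rad s⁻¹

ΔT = +2.1 K, ΔS = +2.60 psu (deep − shallow).
Δρ/ρ₀ = −αΔT + βΔS = -2.94 × 10⁻⁴ + 2.054 × 10⁻³ = 1.76 × 10⁻³, so Δρ ≈ 1.806 kg m⁻³.
N² = (g/ρ₀)·Δρ/Δz = g·(Δρ/ρ₀)/Δz = 9.8 × 1.76 × 10⁻³ / 16 = 1.0780 × 10⁻³ s⁻².
N = √(1.0780 × 10⁻³) = 0.032833 rad s⁻¹ ≈ 0.0328 rad s⁻¹.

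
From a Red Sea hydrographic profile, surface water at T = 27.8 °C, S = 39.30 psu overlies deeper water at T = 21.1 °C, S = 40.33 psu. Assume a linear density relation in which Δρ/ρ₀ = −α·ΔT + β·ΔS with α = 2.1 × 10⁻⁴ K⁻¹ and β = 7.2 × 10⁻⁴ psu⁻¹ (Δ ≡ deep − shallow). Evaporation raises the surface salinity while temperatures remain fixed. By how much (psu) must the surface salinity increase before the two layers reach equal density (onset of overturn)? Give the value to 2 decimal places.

Neutral buoyancy requires −α(T_deep − T_surf) + β(S_deep − S_surf′) = 0.
S_surf′ = S_deep − (α/β)·ΔT = 40.33 − (2.1 × 10⁻⁴/7.2 × 10⁻⁴)·(-6.7) = 42.2842 psu.
Increase required: 42.2842 − 39.30 = 2.9842 psu.

2.98 psu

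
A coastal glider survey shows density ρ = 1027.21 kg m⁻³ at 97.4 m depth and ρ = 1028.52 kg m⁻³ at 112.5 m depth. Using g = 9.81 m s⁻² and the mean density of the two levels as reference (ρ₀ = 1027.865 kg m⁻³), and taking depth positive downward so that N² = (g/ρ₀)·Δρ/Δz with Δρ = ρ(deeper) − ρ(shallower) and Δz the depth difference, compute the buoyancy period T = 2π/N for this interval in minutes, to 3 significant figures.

Δρ = 1028.52 − 1027.21 = 1.31 kg m⁻³ over Δz = 112.5 − 97.4 = 15.1 m.
N² = (9.81/1027.865) × (1.31/15.1) = 8.2799 × 10⁻⁴ s⁻².
N = √(8.2799 × 10⁻⁴) = 0.028775 rad s⁻¹, so T = 2π/N = 218.36 s = 3.6393 min ≈ 3.64 min.
N² > 0, so the interval is statically stable.

3.64 min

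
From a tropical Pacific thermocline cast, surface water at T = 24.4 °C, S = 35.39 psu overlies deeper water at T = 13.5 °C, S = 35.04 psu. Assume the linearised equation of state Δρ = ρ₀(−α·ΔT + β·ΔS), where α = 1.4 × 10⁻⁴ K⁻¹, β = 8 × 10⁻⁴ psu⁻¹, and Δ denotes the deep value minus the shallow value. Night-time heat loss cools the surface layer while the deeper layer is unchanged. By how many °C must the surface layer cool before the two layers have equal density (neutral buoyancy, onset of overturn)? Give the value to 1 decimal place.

Neutral buoyancy requires Δρ = 0, i.e. −α(T_deep − T_surf′) + β(S_deep − S_surf) = 0.
T_surf′ = T_deep − (β/α)·ΔS = 13.5 − (8 × 10⁻⁴/1.4 × 10⁻⁴)·(-0.35) = 15.500 °C.
Cooling required: 24.4 − (15.500) = 8.900 °C.

8.9 °C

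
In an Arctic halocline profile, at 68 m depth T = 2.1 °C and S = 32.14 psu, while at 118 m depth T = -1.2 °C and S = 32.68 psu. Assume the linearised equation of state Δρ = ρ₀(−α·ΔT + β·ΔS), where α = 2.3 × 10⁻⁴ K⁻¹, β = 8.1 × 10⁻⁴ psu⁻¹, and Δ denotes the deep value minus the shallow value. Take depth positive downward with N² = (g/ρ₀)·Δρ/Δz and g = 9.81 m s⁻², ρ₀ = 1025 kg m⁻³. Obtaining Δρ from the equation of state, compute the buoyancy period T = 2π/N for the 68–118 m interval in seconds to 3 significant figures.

ΔT = -3.3 K, ΔS = +0.54 psu (deep − shallow).
Δρ/ρ₀ = −αΔT + βΔS = 7.59 × 10⁻⁴ + 4.374 × 10⁻⁴ = 1.1964 × 10⁻³, so Δρ ≈ 1.226 kg m⁻³.
N² = (g/ρ₀)·Δρ/Δz = g·(Δρ/ρ₀)/Δz = 9.81 × 1.1964 × 10⁻³ / 50 = 2.3473 × 10⁻⁴ s⁻².
N = √(2.3473 × 10⁻⁴) = 0.015321 rad s⁻¹ → T = 2π/N = 410.10 s ≈ 410 s.

410 s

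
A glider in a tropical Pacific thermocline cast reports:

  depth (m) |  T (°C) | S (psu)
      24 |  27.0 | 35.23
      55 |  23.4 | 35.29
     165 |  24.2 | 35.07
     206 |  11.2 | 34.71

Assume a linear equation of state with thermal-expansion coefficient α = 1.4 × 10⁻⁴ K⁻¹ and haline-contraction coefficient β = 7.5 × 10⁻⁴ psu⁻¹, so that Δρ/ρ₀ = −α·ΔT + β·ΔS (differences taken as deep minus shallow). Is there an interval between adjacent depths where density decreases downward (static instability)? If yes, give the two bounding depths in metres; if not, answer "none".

Evaluate Δρ/ρ₀ = −αΔT + βΔS across each adjacent pair:
  24–55 m: −αΔT+βΔS = −(1.4 × 10⁻⁴)(-3.6)+(7.5 × 10⁻⁴)(+0.06) = 5.5 × 10⁻⁴ → stable
  55–165 m: −αΔT+βΔS = −(1.4 × 10⁻⁴)(+0.8)+(7.5 × 10⁻⁴)(-0.22) = -2.8 × 10⁻⁴ → UNSTABLE
  165–206 m: −αΔT+βΔS = −(1.4 × 10⁻⁴)(-13.0)+(7.5 × 10⁻⁴)(-0.36) = 1.5 × 10⁻³ → stable
The 55–165 m interval has Δρ < 0: lighter water underlies denser water.

55–165 m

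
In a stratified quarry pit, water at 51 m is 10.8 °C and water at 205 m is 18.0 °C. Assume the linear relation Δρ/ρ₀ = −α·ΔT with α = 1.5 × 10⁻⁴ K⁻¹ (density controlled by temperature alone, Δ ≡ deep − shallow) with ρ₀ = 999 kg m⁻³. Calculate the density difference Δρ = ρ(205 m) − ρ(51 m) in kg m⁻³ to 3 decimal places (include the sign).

ΔT = +7.2 K, Δρ/ρ₀ = −αΔT = -1.08 × 10⁻³.
Δρ = 999 × (-1.08 × 10⁻³) = -1.079 kg m⁻³.
Negative Δρ: lighter below, statically unstable.

-1.079 kg m⁻³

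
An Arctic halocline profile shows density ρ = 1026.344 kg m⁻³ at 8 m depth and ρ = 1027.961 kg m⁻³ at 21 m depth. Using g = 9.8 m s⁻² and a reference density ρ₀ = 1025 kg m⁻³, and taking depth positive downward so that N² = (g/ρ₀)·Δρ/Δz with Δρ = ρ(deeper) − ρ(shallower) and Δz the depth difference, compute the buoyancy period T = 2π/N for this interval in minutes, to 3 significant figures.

3.04 min

Δρ = 1027.961 − 1026.344 = 1.617 kg m⁻³ over Δz = 21 − 8 = 13 m.
N² = (9.8/1025) × (1.617/13) = 1.1892 × 10⁻³ s⁻².
N = √(1.1892 × 10⁻³) = 0.034485 rad s⁻¹, so T = 2π/N = 182.20 s = 3.0367 min ≈ 3.04 min.
Since Δρ > 0 the layer is stably stratified.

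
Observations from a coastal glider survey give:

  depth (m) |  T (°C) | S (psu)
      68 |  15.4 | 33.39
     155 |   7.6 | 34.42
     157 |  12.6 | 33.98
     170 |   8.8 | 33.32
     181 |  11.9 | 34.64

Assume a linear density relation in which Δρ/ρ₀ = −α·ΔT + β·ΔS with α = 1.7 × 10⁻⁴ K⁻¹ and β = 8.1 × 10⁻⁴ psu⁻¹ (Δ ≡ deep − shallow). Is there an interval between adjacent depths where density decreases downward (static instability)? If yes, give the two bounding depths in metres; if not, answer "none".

155–157 m

Evaluate Δρ/ρ₀ = −αΔT + βΔS across each adjacent pair:
  68–155 m: −αΔT+βΔS = −(1.7 × 10⁻⁴)(-7.8)+(8.1 × 10⁻⁴)(+1.03) = 2.2 × 10⁻³ → stable
  155–157 m: −αΔT+βΔS = −(1.7 × 10⁻⁴)(+5.0)+(8.1 × 10⁻⁴)(-0.44) = -1.2 × 10⁻³ → UNSTABLE
  157–170 m: −αΔT+βΔS = −(1.7 × 10⁻⁴)(-3.8)+(8.1 × 10⁻⁴)(-0.66) = 1.1 × 10⁻⁴ → stable
  170–181 m: −αΔT+βΔS = −(1.7 × 10⁻⁴)(+3.1)+(8.1 × 10⁻⁴)(+1.32) = 5.4 × 10⁻⁴ → stable
The 155–157 m interval has Δρ < 0: lighter water underlies denser water.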